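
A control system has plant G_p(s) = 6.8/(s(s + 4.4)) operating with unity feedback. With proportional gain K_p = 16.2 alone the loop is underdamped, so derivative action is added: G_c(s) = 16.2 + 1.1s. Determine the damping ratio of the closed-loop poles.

Forward path: (16.2 + 1.1s)·6.8/(s(s+4.4)). The closed-loop characteristic equation is s² + (4.4 + 6.8·1.1)s + 6.8·16.2 = 0.
That is s² + 11.88s + 110.2 = 0, so ω_n = 10.5 rad/s and ζ = 11.88/(2·10.5) = 0.5659.

ζ = 0.566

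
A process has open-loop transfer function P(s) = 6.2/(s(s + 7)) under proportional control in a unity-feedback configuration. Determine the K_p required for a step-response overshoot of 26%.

From %OS = 100·exp(−πζ/√(1−ζ²)) = 26%, ζ = −ln(0.26)/√(π²+ln²(0.26)) = 0.3941.
Characteristic equation s² + 7s + 6.2K_p = 0 gives ζ = 7/(2√(6.2K_p)).
Setting ζ = 0.3941: √(6.2K_p) = 7/(2·0.3941) = 8.881, so K_p = 78.88/6.2 = 12.7.

K_p = 12.7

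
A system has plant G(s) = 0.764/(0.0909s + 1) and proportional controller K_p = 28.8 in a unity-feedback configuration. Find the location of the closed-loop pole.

Closed loop: T(s) = K_p·G/(1+K_p·G) = 22/(0.0909s + 1 + 22), with pole at s = −(1 + 22)/0.0909 = −253.1.

s = -253.1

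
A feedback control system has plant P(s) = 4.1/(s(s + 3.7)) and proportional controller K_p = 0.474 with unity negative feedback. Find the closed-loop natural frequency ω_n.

1 + K_p·P(s) = 0 gives s² + 3.7s + 1.943 = 0.
So ω_n² = 1.943 ⇒ ω_n = 1.394 rad/s, and ζ = 3.7/(2ω_n) = 1.33.

ω_n = 1.39 rad/s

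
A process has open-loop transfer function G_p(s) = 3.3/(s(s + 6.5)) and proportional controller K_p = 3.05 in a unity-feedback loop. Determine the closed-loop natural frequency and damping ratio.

With unity feedback the closed-loop characteristic equation is s² + 6.5s + 3.05·3.3 = s² + 6.5s + 10.06 = 0.
Matching s² + 2ζω_n s + ω_n²: ω_n = √10.06 = 3.173 rad/s and 2ζω_n = 6.5, so ζ = 6.5/(2·3.173) = 1.02.

ω_n = 3.17 rad/s, ζ = 1.02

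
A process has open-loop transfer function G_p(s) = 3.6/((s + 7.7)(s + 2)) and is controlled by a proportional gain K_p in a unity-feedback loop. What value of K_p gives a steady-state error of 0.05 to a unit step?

K_p = 81.3

Steady-state error for a unit step on this type-0 loop is 1/(1 + K_p·G_p(0)).
G_p(0) = 0.2338. Require 1/(1 + K_p·0.2338) = 0.05, so 1 + 0.2338·K_p = 20.
K_p = (20 − 1)/0.2338 = 81.3.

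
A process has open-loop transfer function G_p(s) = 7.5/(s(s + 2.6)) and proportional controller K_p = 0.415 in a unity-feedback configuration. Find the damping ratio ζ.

1 + K_p·G_p(s) = 0 gives s² + 2.6s + 3.112 = 0.
Matching s² + 2ζω_n s + ω_n²: ω_n = √3.112 = 1.764 rad/s and 2ζω_n = 2.6, so ζ = 2.6/(2·1.764) = 0.737.

ζ = 0.737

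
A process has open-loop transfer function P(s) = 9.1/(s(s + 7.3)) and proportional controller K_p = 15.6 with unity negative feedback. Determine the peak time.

The closed-loop denominator s² + 7.3s + 142 gives ω_n = √142 = 11.91 and ζ = 7.3/(2ω_n) = 0.3063.
Damped frequency ω_d = ω_n√(1−ζ²) = 11.34 rad/s, so peak time T_p = π/ω_d = 0.277 s.

T_p = 0.277 s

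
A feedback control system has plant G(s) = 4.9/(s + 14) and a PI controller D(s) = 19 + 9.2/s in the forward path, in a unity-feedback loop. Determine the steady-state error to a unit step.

0

The open loop D(s)G(s) has a pole at the origin (type 1), so the static position error constant is infinite and e_ss = 1/(1+∞) = 0.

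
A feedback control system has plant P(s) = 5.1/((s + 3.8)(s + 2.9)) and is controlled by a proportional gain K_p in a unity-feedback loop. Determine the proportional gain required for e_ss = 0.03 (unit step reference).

Steady-state error for a unit step on this type-0 loop is 1/(1 + K_p·P(0)).
P(0) = 0.4628. Require 1/(1 + K_p·0.4628) = 0.03, so 1 + 0.4628·K_p = 33.33.
K_p = (33.33 − 1)/0.4628 = 69.9.

K_p = 69.9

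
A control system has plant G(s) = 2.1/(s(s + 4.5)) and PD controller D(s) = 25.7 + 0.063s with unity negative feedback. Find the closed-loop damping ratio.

ζ = 0.315

Forward path: (25.7 + 0.063s)·2.1/(s(s+4.5)). The closed-loop characteristic equation is s² + (4.5 + 2.1·0.063)s + 2.1·25.7 = 0.
That is s² + 4.632s + 53.97 = 0, so ω_n = 7.346 rad/s and ζ = 4.632/(2·7.346) = 0.3153.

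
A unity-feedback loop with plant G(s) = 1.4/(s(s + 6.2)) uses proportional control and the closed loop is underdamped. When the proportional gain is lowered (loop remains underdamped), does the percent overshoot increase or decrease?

decrease

ζ = 6.2/(2√(1.4K_p)) rises as K_p falls; higher damping means less overshoot.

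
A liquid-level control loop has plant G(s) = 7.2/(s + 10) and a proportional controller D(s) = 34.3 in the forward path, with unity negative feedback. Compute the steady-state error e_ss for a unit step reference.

The loop is type 0. Static position error constant K_pos = D(0)·G(0) = 34.3·0.72 = 24.7.
Steady-state error to a unit step: e_ss = 1/(1+K_pos) = 1/25.7 = 0.0389.

0.0389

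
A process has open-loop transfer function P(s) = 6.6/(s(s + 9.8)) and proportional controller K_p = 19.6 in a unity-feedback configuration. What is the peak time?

Closed-loop characteristic equation: s² + 9.8s + 129.4 = 0, so ω_n = 11.37 rad/s and ζ = 9.8/(2·11.37) = 0.4308.
Damped frequency ω_d = ω_n√(1−ζ²) = 10.26 rad/s, so peak time T_p = π/ω_d = 0.306 s.

T_p = 0.306 s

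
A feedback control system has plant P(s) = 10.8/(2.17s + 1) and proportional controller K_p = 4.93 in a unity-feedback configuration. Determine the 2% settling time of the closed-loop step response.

Closed loop: T(s) = K_p·P/(1+K_p·P) = 53.24/(2.17s + 1 + 53.24), with pole at s = −(1 + 53.24)/2.17 = −25.
τ = 1/25 = 0.04 s, so 2% settling time ≈ 4τ = 0.16 s.

T_s ≈ 0.16 s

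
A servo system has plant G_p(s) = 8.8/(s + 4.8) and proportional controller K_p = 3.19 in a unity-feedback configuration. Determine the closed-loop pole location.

Closed-loop transfer function: T(s) = K_p·G_p(s)/(1 + K_p·G_p(s)) = 28.07/(s + 4.8 + 28.07) = 28.07/(s + 32.87).
The closed-loop pole is at s = −32.87.

s = -32.87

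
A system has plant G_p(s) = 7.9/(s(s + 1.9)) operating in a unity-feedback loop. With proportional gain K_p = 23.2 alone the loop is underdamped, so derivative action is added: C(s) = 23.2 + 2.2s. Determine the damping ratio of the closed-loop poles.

ζ = 0.712

Forward path: (23.2 + 2.2s)·7.9/(s(s+1.9)). The closed-loop characteristic equation is s² + (1.9 + 7.9·2.2)s + 7.9·23.2 = 0.
That is s² + 19.28s + 183.3 = 0, so ω_n = 13.54 rad/s and ζ = 19.28/(2·13.54) = 0.7121.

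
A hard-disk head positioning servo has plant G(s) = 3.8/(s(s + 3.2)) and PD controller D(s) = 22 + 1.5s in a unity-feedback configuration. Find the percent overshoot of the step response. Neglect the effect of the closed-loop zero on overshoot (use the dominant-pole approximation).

17.4%

Forward path: (22 + 1.5s)·3.8/(s(s+3.2)). The closed-loop characteristic equation is s² + (3.2 + 3.8·1.5)s + 3.8·22 = 0.
That is s² + 8.9s + 83.6 = 0, so ω_n = 9.143 rad/s and ζ = 8.9/(2·9.143) = 0.4867.
%OS = 100·exp(−πζ/√(1−ζ²)) = 17.4%.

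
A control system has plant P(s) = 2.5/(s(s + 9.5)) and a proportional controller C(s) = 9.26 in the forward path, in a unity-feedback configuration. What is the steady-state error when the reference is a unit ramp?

The loop has one pole at the origin (type 1). Velocity error constant K_v = lim_{s→0} s·C(s)P(s) = 9.26·2.5/9.5 = 2.437.
Steady-state error to a unit ramp: e_ss = 1/K_v = 0.41.

0.41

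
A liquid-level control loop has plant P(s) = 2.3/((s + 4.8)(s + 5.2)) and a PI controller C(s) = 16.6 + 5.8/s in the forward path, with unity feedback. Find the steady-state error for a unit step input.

The open loop C(s)P(s) has a pole at the origin (type 1), so the static position error constant is infinite and e_ss = 1/(1+∞) = 0.

0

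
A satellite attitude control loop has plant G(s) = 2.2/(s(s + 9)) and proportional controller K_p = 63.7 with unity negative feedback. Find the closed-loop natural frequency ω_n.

With unity feedback the closed-loop characteristic equation is s² + 9s + 63.7·2.2 = s² + 9s + 140.1 = 0.
So ω_n² = 140.1 ⇒ ω_n = 11.84 rad/s, and ζ = 9/(2ω_n) = 0.38.

ω_n = 11.8 rad/s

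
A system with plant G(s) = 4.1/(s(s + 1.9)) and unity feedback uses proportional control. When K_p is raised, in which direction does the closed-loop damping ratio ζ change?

ζ = 1.9/(2√(4.1K_p)); increasing K_p raises the denominator, so ζ falls.

decrease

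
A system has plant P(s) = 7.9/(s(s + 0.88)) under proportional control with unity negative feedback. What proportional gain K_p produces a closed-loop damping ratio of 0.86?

Closed-loop characteristic equation: s² + 0.88s + K_p·7.9 = 0.
So ω_n = √(7.9K_p) and 2ζω_n = 0.88, giving ζ = 0.88/(2√(7.9K_p)).
Setting ζ = 0.86: √(7.9K_p) = 0.88/(2·0.86) = 0.5116, so K_p = 0.2618/7.9 = 0.0331.

K_p = 0.0331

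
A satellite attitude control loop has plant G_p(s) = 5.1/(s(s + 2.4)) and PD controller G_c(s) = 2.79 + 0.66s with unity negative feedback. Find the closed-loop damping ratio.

Forward path: (2.79 + 0.66s)·5.1/(s(s+2.4)). The closed-loop characteristic equation is s² + (2.4 + 5.1·0.66)s + 5.1·2.79 = 0.
That is s² + 5.766s + 14.23 = 0, so ω_n = 3.772 rad/s and ζ = 5.766/(2·3.772) = 0.7643.

ζ = 0.764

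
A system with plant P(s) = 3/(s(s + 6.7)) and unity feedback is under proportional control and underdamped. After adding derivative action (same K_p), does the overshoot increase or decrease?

The derivative term adds K·K_d to the s-coefficient of the characteristic equation, raising 2ζω_n while ω_n is unchanged; ζ increases, so overshoot decreases.

decrease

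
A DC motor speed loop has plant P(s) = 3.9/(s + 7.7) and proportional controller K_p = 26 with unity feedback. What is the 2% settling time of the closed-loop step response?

Closed-loop transfer function: T(s) = K_p·P(s)/(1 + K_p·P(s)) = 101.4/(s + 7.7 + 101.4) = 101.4/(s + 109.1).
Time constant τ = 1/109.1 = 0.009166 s, so the 2% settling time is about 4τ = 0.0367 s.

T_s ≈ 0.0367 s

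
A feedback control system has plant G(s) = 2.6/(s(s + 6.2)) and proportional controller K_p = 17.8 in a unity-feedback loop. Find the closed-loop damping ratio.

The closed-loop denominator is s(s+6.2) + 17.8·2.6 = s² + 6.2s + 46.28.
So ω_n² = 46.28 ⇒ ω_n = 6.803 rad/s, and ζ = 6.2/(2ω_n) = 0.456.

ζ = 0.456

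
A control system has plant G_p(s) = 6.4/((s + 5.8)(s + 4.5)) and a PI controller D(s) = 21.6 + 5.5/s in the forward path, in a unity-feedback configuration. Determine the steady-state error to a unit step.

0

The open loop D(s)G_p(s) has a pole at the origin (type 1), so the static position error constant is infinite and e_ss = 1/(1+∞) = 0.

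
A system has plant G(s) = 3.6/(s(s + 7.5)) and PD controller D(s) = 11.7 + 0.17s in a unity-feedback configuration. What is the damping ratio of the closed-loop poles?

Forward path: (11.7 + 0.17s)·3.6/(s(s+7.5)). The closed-loop characteristic equation is s² + (7.5 + 3.6·0.17)s + 3.6·11.7 = 0.
That is s² + 8.112s + 42.12 = 0, so ω_n = 6.49 rad/s and ζ = 8.112/(2·6.49) = 0.625.

ζ = 0.625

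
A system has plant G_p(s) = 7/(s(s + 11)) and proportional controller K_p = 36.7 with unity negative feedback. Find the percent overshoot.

From 1 + K_pG_p(s) = 0: s² + 11s + 256.9 = 0 ⇒ ω_n = 16.03, ζ = 0.3431.
%OS = 100·exp(−πζ/√(1−ζ²)) = 100·exp(−π·0.3431/√0.8822) = 31.7%.

31.7%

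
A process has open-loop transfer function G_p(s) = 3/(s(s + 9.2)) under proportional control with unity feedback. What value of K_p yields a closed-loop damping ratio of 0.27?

Closed-loop characteristic equation: s² + 9.2s + K_p·3 = 0.
So ω_n = √(3K_p) and 2ζω_n = 9.2, giving ζ = 9.2/(2√(3K_p)).
Setting ζ = 0.27: √(3K_p) = 9.2/(2·0.27) = 17.04, so K_p = 290.3/3 = 96.8.

K_p = 96.8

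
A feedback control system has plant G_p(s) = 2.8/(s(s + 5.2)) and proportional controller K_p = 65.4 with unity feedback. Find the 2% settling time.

T_s ≈ 1.54 s

Closed-loop characteristic equation: s² + 5.2s + 183.1 = 0, so ω_n = 13.53 rad/s and ζ = 5.2/(2·13.53) = 0.1921.
2% settling time T_s ≈ 4/(ζω_n) = 4/2.6 = 1.54 s.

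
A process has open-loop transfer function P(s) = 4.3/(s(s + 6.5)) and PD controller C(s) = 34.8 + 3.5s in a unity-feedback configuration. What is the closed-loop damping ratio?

ζ = 0.881

Forward path: (34.8 + 3.5s)·4.3/(s(s+6.5)). The closed-loop characteristic equation is s² + (6.5 + 4.3·3.5)s + 4.3·34.8 = 0.
That is s² + 21.55s + 149.6 = 0, so ω_n = 12.23 rad/s and ζ = 21.55/(2·12.23) = 0.8808.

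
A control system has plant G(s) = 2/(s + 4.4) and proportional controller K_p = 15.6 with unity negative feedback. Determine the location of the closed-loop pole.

Closed-loop transfer function: T(s) = K_p·G(s)/(1 + K_p·G(s)) = 31.2/(s + 4.4 + 31.2) = 31.2/(s + 35.6).
The closed-loop pole is at s = −35.6.

s = -35.6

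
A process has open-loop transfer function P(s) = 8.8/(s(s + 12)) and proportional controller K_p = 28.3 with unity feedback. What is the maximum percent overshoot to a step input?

27.5%

The closed-loop denominator s² + 12s + 249 gives ω_n = √249 = 15.78 and ζ = 12/(2ω_n) = 0.3802.
%OS = 100·exp(−πζ/√(1−ζ²)) = 100·exp(−π·0.3802/√0.8554) = 27.5%.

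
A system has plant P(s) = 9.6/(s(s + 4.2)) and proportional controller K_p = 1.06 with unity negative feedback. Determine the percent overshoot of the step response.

6.41%

From 1 + K_pP(s) = 0: s² + 4.2s + 10.18 = 0 ⇒ ω_n = 3.19, ζ = 0.6583.
%OS = 100·exp(−πζ/√(1−ζ²)) = 100·exp(−π·0.6583/√0.5666) = 6.41%.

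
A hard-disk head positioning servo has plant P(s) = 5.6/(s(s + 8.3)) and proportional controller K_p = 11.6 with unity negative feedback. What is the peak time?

T_p = 0.455 s

From 1 + K_pP(s) = 0: s² + 8.3s + 64.96 = 0 ⇒ ω_n = 8.06, ζ = 0.5149.
Damped frequency ω_d = ω_n√(1−ζ²) = 6.909 rad/s, so peak time T_p = π/ω_d = 0.455 s.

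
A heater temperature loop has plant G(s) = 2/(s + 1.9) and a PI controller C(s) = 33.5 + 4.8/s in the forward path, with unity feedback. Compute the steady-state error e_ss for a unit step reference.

0

The open loop C(s)G(s) has a pole at the origin (type 1), so the static position error constant is infinite and e_ss = 1/(1+∞) = 0.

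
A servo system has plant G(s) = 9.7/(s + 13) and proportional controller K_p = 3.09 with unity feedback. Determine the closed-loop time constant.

τ = 0.0233 s

Closed-loop transfer function: T(s) = K_p·G(s)/(1 + K_p·G(s)) = 29.97/(s + 13 + 29.97) = 29.97/(s + 42.97).
Time constant τ = 1/42.97 = 0.0233 s.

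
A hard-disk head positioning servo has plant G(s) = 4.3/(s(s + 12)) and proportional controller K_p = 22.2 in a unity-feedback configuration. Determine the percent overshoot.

From 1 + K_pG(s) = 0: s² + 12s + 95.46 = 0 ⇒ ω_n = 9.77, ζ = 0.6141.
%OS = 100·exp(−πζ/√(1−ζ²)) = 100·exp(−π·0.6141/√0.6229) = 8.68%.

8.68%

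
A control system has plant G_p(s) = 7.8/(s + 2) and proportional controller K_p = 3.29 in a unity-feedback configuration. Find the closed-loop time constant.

τ = 0.0362 s

Closed-loop transfer function: T(s) = K_p·G_p(s)/(1 + K_p·G_p(s)) = 25.66/(s + 2 + 25.66) = 25.66/(s + 27.66).
Time constant τ = 1/27.66 = 0.0362 s.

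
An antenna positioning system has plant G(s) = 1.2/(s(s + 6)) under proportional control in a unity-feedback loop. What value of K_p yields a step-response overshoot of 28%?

K_p = 53.2

From %OS = 100·exp(−πζ/√(1−ζ²)) = 28%, ζ = −ln(0.28)/√(π²+ln²(0.28)) = 0.3755.
Characteristic equation s² + 6s + 1.2K_p = 0 gives ζ = 6/(2√(1.2K_p)).
Setting ζ = 0.3755: √(1.2K_p) = 6/(2·0.3755) = 7.989, so K_p = 63.82/1.2 = 53.2.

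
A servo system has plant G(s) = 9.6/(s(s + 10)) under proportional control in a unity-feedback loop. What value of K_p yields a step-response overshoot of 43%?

From %OS = 100·exp(−πζ/√(1−ζ²)) = 43%, ζ = −ln(0.43)/√(π²+ln²(0.43)) = 0.2594.
Characteristic equation s² + 10s + 9.6K_p = 0 gives ζ = 10/(2√(9.6K_p)).
Setting ζ = 0.2594: √(9.6K_p) = 10/(2·0.2594) = 19.27, so K_p = 371.4/9.6 = 38.7.

K_p = 38.7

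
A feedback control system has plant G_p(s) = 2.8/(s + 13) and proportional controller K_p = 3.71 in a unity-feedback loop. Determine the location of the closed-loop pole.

s = -23.39

Closed-loop transfer function: T(s) = K_p·G_p(s)/(1 + K_p·G_p(s)) = 10.39/(s + 13 + 10.39) = 10.39/(s + 23.39).
The closed-loop pole is at s = −23.39.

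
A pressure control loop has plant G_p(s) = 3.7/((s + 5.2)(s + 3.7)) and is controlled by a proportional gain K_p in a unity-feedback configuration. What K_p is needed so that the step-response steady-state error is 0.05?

K_p = 98.8

For a type-0 loop with proportional control, e_ss = 1/(1 + K_p·G_p(0)).
G_p(0) = 0.1923. Require 1/(1 + K_p·0.1923) = 0.05, so 1 + 0.1923·K_p = 20.
K_p = (20 − 1)/0.1923 = 98.8.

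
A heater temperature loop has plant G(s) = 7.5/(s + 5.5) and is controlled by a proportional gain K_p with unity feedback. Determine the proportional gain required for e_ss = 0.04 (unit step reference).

K_p = 17.6

The loop is type 0, so e_ss(step) = 1/(1 + K_pos) with K_pos = K_p·G(0).
G(0) = 1.364. Require 1/(1 + K_p·1.364) = 0.04, so 1 + 1.364·K_p = 25.
K_p = (25 − 1)/1.364 = 17.6.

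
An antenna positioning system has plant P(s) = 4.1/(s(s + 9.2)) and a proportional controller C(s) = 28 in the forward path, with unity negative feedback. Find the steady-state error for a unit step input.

The open loop C(s)P(s) has a pole at the origin (type 1), so the static position error constant is infinite and e_ss = 1/(1+∞) = 0.

0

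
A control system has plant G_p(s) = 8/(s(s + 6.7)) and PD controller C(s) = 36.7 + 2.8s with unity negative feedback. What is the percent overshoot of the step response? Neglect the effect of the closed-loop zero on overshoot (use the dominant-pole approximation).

0.64%

Forward path: (36.7 + 2.8s)·8/(s(s+6.7)). The closed-loop characteristic equation is s² + (6.7 + 8·2.8)s + 8·36.7 = 0.
That is s² + 29.1s + 293.6 = 0, so ω_n = 17.13 rad/s and ζ = 29.1/(2·17.13) = 0.8492.
%OS = 100·exp(−πζ/√(1−ζ²)) = 0.64%.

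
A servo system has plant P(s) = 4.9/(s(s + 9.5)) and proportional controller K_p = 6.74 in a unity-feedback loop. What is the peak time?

T_p = 0.971 s

Closed-loop characteristic equation: s² + 9.5s + 33.03 = 0, so ω_n = 5.747 rad/s and ζ = 9.5/(2·5.747) = 0.8265.
Damped frequency ω_d = ω_n√(1−ζ²) = 3.235 rad/s, so peak time T_p = π/ω_d = 0.971 s.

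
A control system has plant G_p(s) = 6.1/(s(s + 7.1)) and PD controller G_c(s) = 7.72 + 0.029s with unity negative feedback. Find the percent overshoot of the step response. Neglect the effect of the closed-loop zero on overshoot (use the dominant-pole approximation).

14%

Forward path: (7.72 + 0.029s)·6.1/(s(s+7.1)). The closed-loop characteristic equation is s² + (7.1 + 6.1·0.029)s + 6.1·7.72 = 0.
That is s² + 7.277s + 47.09 = 0, so ω_n = 6.862 rad/s and ζ = 7.277/(2·6.862) = 0.5302.
%OS = 100·exp(−πζ/√(1−ζ²)) = 14%.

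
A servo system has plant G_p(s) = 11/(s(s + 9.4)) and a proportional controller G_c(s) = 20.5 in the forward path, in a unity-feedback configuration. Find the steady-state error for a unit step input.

0

The open loop G_c(s)G_p(s) has a pole at the origin (type 1), so the static position error constant is infinite and e_ss = 1/(1+∞) = 0.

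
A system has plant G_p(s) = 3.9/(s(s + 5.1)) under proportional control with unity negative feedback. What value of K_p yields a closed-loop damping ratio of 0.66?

Closed-loop characteristic equation: s² + 5.1s + K_p·3.9 = 0.
So ω_n = √(3.9K_p) and 2ζω_n = 5.1, giving ζ = 5.1/(2√(3.9K_p)).
Setting ζ = 0.66: √(3.9K_p) = 5.1/(2·0.66) = 3.864, so K_p = 14.93/3.9 = 3.83.

K_p = 3.83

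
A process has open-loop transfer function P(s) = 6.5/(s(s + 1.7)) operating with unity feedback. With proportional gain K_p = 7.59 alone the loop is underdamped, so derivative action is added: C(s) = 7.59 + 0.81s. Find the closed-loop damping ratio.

ζ = 0.496

Forward path: (7.59 + 0.81s)·6.5/(s(s+1.7)). The closed-loop characteristic equation is s² + (1.7 + 6.5·0.81)s + 6.5·7.59 = 0.
That is s² + 6.965s + 49.34 = 0, so ω_n = 7.024 rad/s and ζ = 6.965/(2·7.024) = 0.4958.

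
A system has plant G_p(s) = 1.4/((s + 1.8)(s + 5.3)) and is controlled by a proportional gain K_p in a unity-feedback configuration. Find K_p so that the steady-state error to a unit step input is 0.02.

For a type-0 loop with proportional control, e_ss = 1/(1 + K_p·G_p(0)).
G_p(0) = 0.1468. Require 1/(1 + K_p·0.1468) = 0.02, so 1 + 0.1468·K_p = 50.
K_p = (50 − 1)/0.1468 = 334.

K_p = 334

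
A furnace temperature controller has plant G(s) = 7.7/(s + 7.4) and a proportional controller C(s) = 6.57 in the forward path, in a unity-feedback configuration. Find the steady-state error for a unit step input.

0.128

The loop is type 0. Static position error constant K_pos = C(0)·G(0) = 6.57·1.041 = 6.836.
Steady-state error to a unit step: e_ss = 1/(1+K_pos) = 1/7.836 = 0.128.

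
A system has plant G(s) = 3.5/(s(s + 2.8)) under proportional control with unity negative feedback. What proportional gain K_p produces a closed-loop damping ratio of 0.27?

Closed-loop characteristic equation: s² + 2.8s + K_p·3.5 = 0.
So ω_n = √(3.5K_p) and 2ζω_n = 2.8, giving ζ = 2.8/(2√(3.5K_p)).
Setting ζ = 0.27: √(3.5K_p) = 2.8/(2·0.27) = 5.185, so K_p = 26.89/3.5 = 7.68.

K_p = 7.68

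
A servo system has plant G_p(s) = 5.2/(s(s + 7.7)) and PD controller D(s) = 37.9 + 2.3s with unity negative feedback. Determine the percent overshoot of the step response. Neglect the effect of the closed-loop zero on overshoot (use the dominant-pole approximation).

Forward path: (37.9 + 2.3s)·5.2/(s(s+7.7)). The closed-loop characteristic equation is s² + (7.7 + 5.2·2.3)s + 5.2·37.9 = 0.
That is s² + 19.66s + 197.1 = 0, so ω_n = 14.04 rad/s and ζ = 19.66/(2·14.04) = 0.7002.
%OS = 100·exp(−πζ/√(1−ζ²)) = 4.59%.

4.59%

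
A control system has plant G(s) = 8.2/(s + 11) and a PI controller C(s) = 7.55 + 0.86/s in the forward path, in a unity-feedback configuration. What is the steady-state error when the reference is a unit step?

0

The open loop C(s)G(s) has a pole at the origin (type 1), so the static position error constant is infinite and e_ss = 1/(1+∞) = 0.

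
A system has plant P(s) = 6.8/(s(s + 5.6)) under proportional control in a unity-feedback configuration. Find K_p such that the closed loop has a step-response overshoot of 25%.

K_p = 7.07

From %OS = 100·exp(−πζ/√(1−ζ²)) = 25%, ζ = −ln(0.25)/√(π²+ln²(0.25)) = 0.4037.
Characteristic equation s² + 5.6s + 6.8K_p = 0 gives ζ = 5.6/(2√(6.8K_p)).
Setting ζ = 0.4037: √(6.8K_p) = 5.6/(2·0.4037) = 6.936, so K_p = 48.1/6.8 = 7.07.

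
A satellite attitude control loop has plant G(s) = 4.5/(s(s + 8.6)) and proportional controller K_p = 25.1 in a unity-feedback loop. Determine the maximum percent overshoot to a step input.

From 1 + K_pG(s) = 0: s² + 8.6s + 113 = 0 ⇒ ω_n = 10.63, ζ = 0.4046.
%OS = 100·exp(−πζ/√(1−ζ²)) = 100·exp(−π·0.4046/√0.8363) = 24.9%.

24.9%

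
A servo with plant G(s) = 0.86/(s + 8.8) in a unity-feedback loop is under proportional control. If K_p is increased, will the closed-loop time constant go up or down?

decrease

The closed-loop bandwidth 8.8+K_p·0.86 grows with K_p, so τ shrinks.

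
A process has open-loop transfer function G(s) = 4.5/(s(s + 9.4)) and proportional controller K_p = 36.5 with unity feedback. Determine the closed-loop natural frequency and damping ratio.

With unity feedback the closed-loop characteristic equation is s² + 9.4s + 36.5·4.5 = s² + 9.4s + 164.2 = 0.
Matching s² + 2ζω_n s + ω_n²: ω_n = √164.2 = 12.82 rad/s and 2ζω_n = 9.4, so ζ = 9.4/(2·12.82) = 0.367.

ω_n = 12.8 rad/s, ζ = 0.367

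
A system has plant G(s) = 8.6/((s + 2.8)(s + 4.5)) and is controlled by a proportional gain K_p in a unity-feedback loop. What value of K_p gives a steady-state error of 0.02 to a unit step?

K_p = 71.8

The loop is type 0, so e_ss(step) = 1/(1 + K_pos) with K_pos = K_p·G(0).
G(0) = 0.6825. Require 1/(1 + K_p·0.6825) = 0.02, so 1 + 0.6825·K_p = 50.
K_p = (50 − 1)/0.6825 = 71.8.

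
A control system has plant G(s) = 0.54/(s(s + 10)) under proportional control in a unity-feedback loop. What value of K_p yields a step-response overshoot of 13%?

K_p = 156

From %OS = 100·exp(−πζ/√(1−ζ²)) = 13%, ζ = −ln(0.13)/√(π²+ln²(0.13)) = 0.5446.
Characteristic equation s² + 10s + 0.54K_p = 0 gives ζ = 10/(2√(0.54K_p)).
Setting ζ = 0.5446: √(0.54K_p) = 10/(2·0.5446) = 9.18, so K_p = 84.28/0.54 = 156.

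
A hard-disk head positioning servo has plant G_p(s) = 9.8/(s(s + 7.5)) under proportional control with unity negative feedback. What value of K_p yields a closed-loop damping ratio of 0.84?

Closed-loop characteristic equation: s² + 7.5s + K_p·9.8 = 0.
So ω_n = √(9.8K_p) and 2ζω_n = 7.5, giving ζ = 7.5/(2√(9.8K_p)).
Setting ζ = 0.84: √(9.8K_p) = 7.5/(2·0.84) = 4.464, so K_p = 19.93/9.8 = 2.03.

K_p = 2.03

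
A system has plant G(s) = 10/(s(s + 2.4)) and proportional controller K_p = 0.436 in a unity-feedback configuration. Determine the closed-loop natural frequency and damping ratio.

ω_n = 2.09 rad/s, ζ = 0.575

With unity feedback the closed-loop characteristic equation is s² + 2.4s + 0.436·10 = s² + 2.4s + 4.36 = 0.
So ω_n² = 4.36 ⇒ ω_n = 2.088 rad/s, and ζ = 2.4/(2ω_n) = 0.575.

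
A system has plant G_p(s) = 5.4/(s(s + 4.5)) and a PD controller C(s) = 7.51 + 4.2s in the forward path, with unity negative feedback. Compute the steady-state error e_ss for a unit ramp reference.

The loop has one pole at the origin (type 1). Velocity error constant K_v = lim_{s→0} s·C(s)G_p(s) = 7.51·5.4/4.5 = 9.012.
Steady-state error to a unit ramp: e_ss = 1/K_v = 0.111.

0.111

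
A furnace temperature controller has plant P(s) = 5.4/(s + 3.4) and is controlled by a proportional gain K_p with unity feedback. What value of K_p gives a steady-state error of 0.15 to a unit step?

K_p = 3.57

For a type-0 loop with proportional control, e_ss = 1/(1 + K_p·P(0)).
P(0) = 1.588. Require 1/(1 + K_p·1.588) = 0.15, so 1 + 1.588·K_p = 6.667.
K_p = (6.667 − 1)/1.588 = 3.57.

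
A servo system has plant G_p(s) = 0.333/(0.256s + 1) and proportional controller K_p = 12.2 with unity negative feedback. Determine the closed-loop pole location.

Closed loop: T(s) = K_p·G_p/(1+K_p·G_p) = 4.063/(0.256s + 1 + 4.063), with pole at s = −(1 + 4.063)/0.256 = −19.78.

s = -19.78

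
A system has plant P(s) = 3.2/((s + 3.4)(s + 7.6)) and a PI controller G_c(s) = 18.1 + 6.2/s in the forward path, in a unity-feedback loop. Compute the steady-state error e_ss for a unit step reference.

The open loop G_c(s)P(s) has a pole at the origin (type 1), so the static position error constant is infinite and e_ss = 1/(1+∞) = 0.

0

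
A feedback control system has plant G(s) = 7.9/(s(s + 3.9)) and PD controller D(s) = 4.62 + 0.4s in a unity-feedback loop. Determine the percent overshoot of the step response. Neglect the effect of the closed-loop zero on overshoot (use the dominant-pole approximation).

10.4%

Forward path: (4.62 + 0.4s)·7.9/(s(s+3.9)). The closed-loop characteristic equation is s² + (3.9 + 7.9·0.4)s + 7.9·4.62 = 0.
That is s² + 7.06s + 36.5 = 0, so ω_n = 6.041 rad/s and ζ = 7.06/(2·6.041) = 0.5843.
%OS = 100·exp(−πζ/√(1−ζ²)) = 10.4%.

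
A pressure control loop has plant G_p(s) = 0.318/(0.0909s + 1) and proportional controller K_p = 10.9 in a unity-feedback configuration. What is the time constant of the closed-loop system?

Closed loop: T(s) = K_p·G_p/(1+K_p·G_p) = 3.466/(0.0909s + 1 + 3.466), with pole at s = −(1 + 3.466)/0.0909 = −49.13.
Closed-loop time constant τ = 1/49.13 = 0.0204 s.

τ = 0.0204 s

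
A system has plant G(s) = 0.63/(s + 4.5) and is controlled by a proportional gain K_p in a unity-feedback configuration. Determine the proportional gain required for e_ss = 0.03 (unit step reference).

K_p = 231

Steady-state error for a unit step on this type-0 loop is 1/(1 + K_p·G(0)).
G(0) = 0.14. Require 1/(1 + K_p·0.14) = 0.03, so 1 + 0.14·K_p = 33.33.
K_p = (33.33 − 1)/0.14 = 231.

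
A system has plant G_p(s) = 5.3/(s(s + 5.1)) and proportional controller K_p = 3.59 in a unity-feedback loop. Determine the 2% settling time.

T_s ≈ 1.57 s

The closed-loop denominator s² + 5.1s + 19.03 gives ω_n = √19.03 = 4.362 and ζ = 5.1/(2ω_n) = 0.5846.
2% settling time T_s ≈ 4/(ζω_n) = 4/2.55 = 1.57 s.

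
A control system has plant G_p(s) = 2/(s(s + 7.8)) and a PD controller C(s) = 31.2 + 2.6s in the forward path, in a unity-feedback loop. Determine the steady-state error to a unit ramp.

The loop has one pole at the origin (type 1). Velocity error constant K_v = lim_{s→0} s·C(s)G_p(s) = 31.2·2/7.8 = 8.
Steady-state error to a unit ramp: e_ss = 1/K_v = 0.125.

0.125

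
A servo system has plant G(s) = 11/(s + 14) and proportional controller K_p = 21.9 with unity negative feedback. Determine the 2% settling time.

T_s ≈ 0.0157 s

Closed-loop transfer function: T(s) = K_p·G(s)/(1 + K_p·G(s)) = 240.9/(s + 14 + 240.9) = 240.9/(s + 254.9).
Time constant τ = 1/254.9 = 0.003923 s, so the 2% settling time is about 4τ = 0.0157 s.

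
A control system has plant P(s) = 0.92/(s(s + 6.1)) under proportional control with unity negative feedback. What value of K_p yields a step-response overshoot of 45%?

K_p = 167

From %OS = 100·exp(−πζ/√(1−ζ²)) = 45%, ζ = −ln(0.45)/√(π²+ln²(0.45)) = 0.2463.
Characteristic equation s² + 6.1s + 0.92K_p = 0 gives ζ = 6.1/(2√(0.92K_p)).
Setting ζ = 0.2463: √(0.92K_p) = 6.1/(2·0.2463) = 12.38, so K_p = 153.3/0.92 = 167.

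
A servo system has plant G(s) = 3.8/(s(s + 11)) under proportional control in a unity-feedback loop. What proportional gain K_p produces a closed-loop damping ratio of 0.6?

K_p = 22.1

Closed-loop characteristic equation: s² + 11s + K_p·3.8 = 0.
So ω_n = √(3.8K_p) and 2ζω_n = 11, giving ζ = 11/(2√(3.8K_p)).
Setting ζ = 0.6: √(3.8K_p) = 11/(2·0.6) = 9.167, so K_p = 84.03/3.8 = 22.1.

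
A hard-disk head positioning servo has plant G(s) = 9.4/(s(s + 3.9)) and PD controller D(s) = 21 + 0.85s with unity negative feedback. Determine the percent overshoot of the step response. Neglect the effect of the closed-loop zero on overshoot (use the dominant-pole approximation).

23.1%

Forward path: (21 + 0.85s)·9.4/(s(s+3.9)). The closed-loop characteristic equation is s² + (3.9 + 9.4·0.85)s + 9.4·21 = 0.
That is s² + 11.89s + 197.4 = 0, so ω_n = 14.05 rad/s and ζ = 11.89/(2·14.05) = 0.4231.
%OS = 100·exp(−πζ/√(1−ζ²)) = 23.1%.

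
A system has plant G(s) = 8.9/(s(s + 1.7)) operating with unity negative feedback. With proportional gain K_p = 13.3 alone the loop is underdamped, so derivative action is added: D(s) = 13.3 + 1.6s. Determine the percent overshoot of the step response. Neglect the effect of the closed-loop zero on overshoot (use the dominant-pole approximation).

Forward path: (13.3 + 1.6s)·8.9/(s(s+1.7)). The closed-loop characteristic equation is s² + (1.7 + 8.9·1.6)s + 8.9·13.3 = 0.
That is s² + 15.94s + 118.4 = 0, so ω_n = 10.88 rad/s and ζ = 15.94/(2·10.88) = 0.7326.
%OS = 100·exp(−πζ/√(1−ζ²)) = 3.4%.

3.4%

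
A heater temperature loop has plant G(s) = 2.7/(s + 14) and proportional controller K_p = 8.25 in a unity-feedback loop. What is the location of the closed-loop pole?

Closed-loop transfer function: T(s) = K_p·G(s)/(1 + K_p·G(s)) = 22.28/(s + 14 + 22.28) = 22.28/(s + 36.28).
The closed-loop pole is at s = −36.28.

s = -36.28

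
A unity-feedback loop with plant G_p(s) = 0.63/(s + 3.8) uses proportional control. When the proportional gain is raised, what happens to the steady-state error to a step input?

e_ss = 1/(1 + K_p·G_p(0)); a larger K_p raises the denominator, so e_ss decreases.

decrease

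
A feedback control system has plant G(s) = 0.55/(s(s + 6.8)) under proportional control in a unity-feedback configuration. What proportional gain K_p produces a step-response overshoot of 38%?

From %OS = 100·exp(−πζ/√(1−ζ²)) = 38%, ζ = −ln(0.38)/√(π²+ln²(0.38)) = 0.2943.
Characteristic equation s² + 6.8s + 0.55K_p = 0 gives ζ = 6.8/(2√(0.55K_p)).
Setting ζ = 0.2943: √(0.55K_p) = 6.8/(2·0.2943) = 11.55, so K_p = 133.4/0.55 = 243.

K_p = 243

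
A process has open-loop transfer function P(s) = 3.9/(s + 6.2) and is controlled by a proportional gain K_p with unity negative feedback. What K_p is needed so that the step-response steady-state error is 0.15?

The loop is type 0, so e_ss(step) = 1/(1 + K_pos) with K_pos = K_p·P(0).
P(0) = 0.629. Require 1/(1 + K_p·0.629) = 0.15, so 1 + 0.629·K_p = 6.667.
K_p = (6.667 − 1)/0.629 = 9.01.

K_p = 9.01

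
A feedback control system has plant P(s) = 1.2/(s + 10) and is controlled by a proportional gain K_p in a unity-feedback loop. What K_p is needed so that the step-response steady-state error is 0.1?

The loop is type 0, so e_ss(step) = 1/(1 + K_pos) with K_pos = K_p·P(0).
P(0) = 0.12. Require 1/(1 + K_p·0.12) = 0.1, so 1 + 0.12·K_p = 10.
K_p = (10 − 1)/0.12 = 75.

K_p = 75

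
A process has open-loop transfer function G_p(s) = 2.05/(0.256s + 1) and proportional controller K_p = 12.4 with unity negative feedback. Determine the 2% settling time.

T_s ≈ 0.0388 s

Closed loop: T(s) = K_p·G_p/(1+K_p·G_p) = 25.42/(0.256s + 1 + 25.42), with pole at s = −(1 + 25.42)/0.256 = −103.2.
τ = 1/103.2 = 0.00969 s, so 2% settling time ≈ 4τ = 0.0388 s.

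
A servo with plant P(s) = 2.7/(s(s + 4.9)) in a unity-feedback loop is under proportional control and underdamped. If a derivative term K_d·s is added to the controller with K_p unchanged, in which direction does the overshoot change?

decrease

With PD the characteristic equation becomes s² + (a + K·K_d)s + K·K_p = 0; the damping term grows, ζ rises, overshoot falls.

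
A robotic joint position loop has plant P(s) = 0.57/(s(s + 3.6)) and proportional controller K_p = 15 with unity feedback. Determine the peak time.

From 1 + K_pP(s) = 0: s² + 3.6s + 8.55 = 0 ⇒ ω_n = 2.924, ζ = 0.6156.
Damped frequency ω_d = ω_n√(1−ζ²) = 2.304 rad/s, so peak time T_p = π/ω_d = 1.36 s.

T_p = 1.36 s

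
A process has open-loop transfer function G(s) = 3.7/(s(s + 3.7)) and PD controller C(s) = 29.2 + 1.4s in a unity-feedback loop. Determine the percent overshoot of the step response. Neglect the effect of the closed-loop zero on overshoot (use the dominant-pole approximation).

22.7%

Forward path: (29.2 + 1.4s)·3.7/(s(s+3.7)). The closed-loop characteristic equation is s² + (3.7 + 3.7·1.4)s + 3.7·29.2 = 0.
That is s² + 8.88s + 108 = 0, so ω_n = 10.39 rad/s and ζ = 8.88/(2·10.39) = 0.4272.
%OS = 100·exp(−πζ/√(1−ζ²)) = 22.7%.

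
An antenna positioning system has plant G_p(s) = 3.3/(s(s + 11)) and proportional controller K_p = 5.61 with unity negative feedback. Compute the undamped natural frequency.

ω_n = 4.3 rad/s

With unity feedback the closed-loop characteristic equation is s² + 11s + 5.61·3.3 = s² + 11s + 18.51 = 0.
So ω_n² = 18.51 ⇒ ω_n = 4.303 rad/s, and ζ = 11/(2ω_n) = 1.28.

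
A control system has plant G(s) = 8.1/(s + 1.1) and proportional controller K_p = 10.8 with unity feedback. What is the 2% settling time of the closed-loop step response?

T_s ≈ 0.0452 s

Closed-loop transfer function: T(s) = K_p·G(s)/(1 + K_p·G(s)) = 87.48/(s + 1.1 + 87.48) = 87.48/(s + 88.58).
Time constant τ = 1/88.58 = 0.01129 s, so the 2% settling time is about 4τ = 0.0452 s.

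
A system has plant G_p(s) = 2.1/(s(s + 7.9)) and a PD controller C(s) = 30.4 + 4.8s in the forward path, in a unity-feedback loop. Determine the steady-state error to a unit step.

The open loop C(s)G_p(s) has a pole at the origin (type 1), so the static position error constant is infinite and e_ss = 1/(1+∞) = 0.

0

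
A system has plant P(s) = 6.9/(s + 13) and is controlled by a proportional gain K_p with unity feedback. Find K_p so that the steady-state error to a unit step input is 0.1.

K_p = 17

The loop is type 0, so e_ss(step) = 1/(1 + K_pos) with K_pos = K_p·P(0).
P(0) = 0.5308. Require 1/(1 + K_p·0.5308) = 0.1, so 1 + 0.5308·K_p = 10.
K_p = (10 − 1)/0.5308 = 17.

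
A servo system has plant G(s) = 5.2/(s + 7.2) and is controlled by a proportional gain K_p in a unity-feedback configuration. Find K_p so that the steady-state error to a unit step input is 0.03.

K_p = 44.8

The loop is type 0, so e_ss(step) = 1/(1 + K_pos) with K_pos = K_p·G(0).
G(0) = 0.7222. Require 1/(1 + K_p·0.7222) = 0.03, so 1 + 0.7222·K_p = 33.33.
K_p = (33.33 − 1)/0.7222 = 44.8.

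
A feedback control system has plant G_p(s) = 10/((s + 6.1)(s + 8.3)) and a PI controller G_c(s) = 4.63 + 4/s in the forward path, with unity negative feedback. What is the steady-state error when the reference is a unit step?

The open loop G_c(s)G_p(s) has a pole at the origin (type 1), so the static position error constant is infinite and e_ss = 1/(1+∞) = 0.

0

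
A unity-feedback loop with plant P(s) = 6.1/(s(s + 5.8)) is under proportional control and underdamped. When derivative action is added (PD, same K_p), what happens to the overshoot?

decrease

With PD the characteristic equation becomes s² + (a + K·K_d)s + K·K_p = 0; the damping term grows, ζ rises, overshoot falls.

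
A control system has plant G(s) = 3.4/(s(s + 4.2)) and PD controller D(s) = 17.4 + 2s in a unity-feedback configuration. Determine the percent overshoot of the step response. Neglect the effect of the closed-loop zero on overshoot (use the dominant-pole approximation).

Forward path: (17.4 + 2s)·3.4/(s(s+4.2)). The closed-loop characteristic equation is s² + (4.2 + 3.4·2)s + 3.4·17.4 = 0.
That is s² + 11s + 59.16 = 0, so ω_n = 7.692 rad/s and ζ = 11/(2·7.692) = 0.7151.
%OS = 100·exp(−πζ/√(1−ζ²)) = 4.02%.

4.02%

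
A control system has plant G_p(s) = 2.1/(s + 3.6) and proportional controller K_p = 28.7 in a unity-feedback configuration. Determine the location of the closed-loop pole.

s = -63.87

Closed-loop transfer function: T(s) = K_p·G_p(s)/(1 + K_p·G_p(s)) = 60.27/(s + 3.6 + 60.27) = 60.27/(s + 63.87).
The closed-loop pole is at s = −63.87.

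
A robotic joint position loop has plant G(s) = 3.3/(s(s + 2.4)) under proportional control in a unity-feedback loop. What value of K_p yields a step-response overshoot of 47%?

K_p = 7.99

From %OS = 100·exp(−πζ/√(1−ζ²)) = 47%, ζ = −ln(0.47)/√(π²+ln²(0.47)) = 0.2337.
Characteristic equation s² + 2.4s + 3.3K_p = 0 gives ζ = 2.4/(2√(3.3K_p)).
Setting ζ = 0.2337: √(3.3K_p) = 2.4/(2·0.2337) = 5.135, so K_p = 26.37/3.3 = 7.99.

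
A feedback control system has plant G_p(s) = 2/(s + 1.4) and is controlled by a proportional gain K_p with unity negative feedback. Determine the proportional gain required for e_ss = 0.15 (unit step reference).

K_p = 3.97

The loop is type 0, so e_ss(step) = 1/(1 + K_pos) with K_pos = K_p·G_p(0).
G_p(0) = 1.429. Require 1/(1 + K_p·1.429) = 0.15, so 1 + 1.429·K_p = 6.667.
K_p = (6.667 − 1)/1.429 = 3.97.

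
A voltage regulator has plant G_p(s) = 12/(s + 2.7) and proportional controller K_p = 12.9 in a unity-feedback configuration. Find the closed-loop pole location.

Closed-loop transfer function: T(s) = K_p·G_p(s)/(1 + K_p·G_p(s)) = 154.8/(s + 2.7 + 154.8) = 154.8/(s + 157.5).
The closed-loop pole is at s = −157.5.

s = -157.5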